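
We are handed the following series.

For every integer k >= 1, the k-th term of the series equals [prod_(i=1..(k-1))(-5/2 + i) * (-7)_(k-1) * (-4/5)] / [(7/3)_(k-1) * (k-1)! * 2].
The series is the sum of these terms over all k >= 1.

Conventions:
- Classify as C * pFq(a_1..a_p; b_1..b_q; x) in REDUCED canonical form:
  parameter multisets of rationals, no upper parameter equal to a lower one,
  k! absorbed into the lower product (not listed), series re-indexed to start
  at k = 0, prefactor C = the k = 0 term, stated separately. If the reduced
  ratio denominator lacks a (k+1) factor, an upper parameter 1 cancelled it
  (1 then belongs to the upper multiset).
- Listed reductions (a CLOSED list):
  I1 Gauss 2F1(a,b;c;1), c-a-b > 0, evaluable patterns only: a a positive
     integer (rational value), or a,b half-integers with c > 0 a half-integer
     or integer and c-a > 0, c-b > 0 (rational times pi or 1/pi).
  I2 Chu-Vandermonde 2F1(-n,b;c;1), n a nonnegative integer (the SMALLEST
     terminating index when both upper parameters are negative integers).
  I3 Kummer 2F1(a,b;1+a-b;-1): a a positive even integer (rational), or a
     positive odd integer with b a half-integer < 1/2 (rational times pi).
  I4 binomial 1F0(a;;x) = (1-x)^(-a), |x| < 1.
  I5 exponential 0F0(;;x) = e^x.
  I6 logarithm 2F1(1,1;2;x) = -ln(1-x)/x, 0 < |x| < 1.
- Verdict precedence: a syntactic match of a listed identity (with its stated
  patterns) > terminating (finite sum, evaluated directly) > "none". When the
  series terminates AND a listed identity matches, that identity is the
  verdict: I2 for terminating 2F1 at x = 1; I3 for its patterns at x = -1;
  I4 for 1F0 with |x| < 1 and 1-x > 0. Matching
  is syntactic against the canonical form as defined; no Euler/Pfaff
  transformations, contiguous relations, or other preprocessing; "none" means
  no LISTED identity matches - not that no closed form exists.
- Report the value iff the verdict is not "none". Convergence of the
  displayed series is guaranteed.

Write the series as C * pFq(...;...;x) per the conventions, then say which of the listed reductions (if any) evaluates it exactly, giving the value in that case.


Key observation: with t_0 = -2/5, the constant factors (C = -2/5) combine into one prefactor.
Consecutive-term ratio: r(k) = 1 * (k-7) (k-3/2) / [(k+7/3) (k+1)] - rational; roots negated = parameters, x = 1, C = -2/5.

Prefactor -2/5, argument 1: 2F1 with upper {-7, -3/2} over lower {7/3}. Verdict: the Chu-Vandermonde identity I2 matches (terminating 2F1 at x = 1 with n = 7, b = -3/2, c = 7/3). Sum: -4019161243/1391104000.


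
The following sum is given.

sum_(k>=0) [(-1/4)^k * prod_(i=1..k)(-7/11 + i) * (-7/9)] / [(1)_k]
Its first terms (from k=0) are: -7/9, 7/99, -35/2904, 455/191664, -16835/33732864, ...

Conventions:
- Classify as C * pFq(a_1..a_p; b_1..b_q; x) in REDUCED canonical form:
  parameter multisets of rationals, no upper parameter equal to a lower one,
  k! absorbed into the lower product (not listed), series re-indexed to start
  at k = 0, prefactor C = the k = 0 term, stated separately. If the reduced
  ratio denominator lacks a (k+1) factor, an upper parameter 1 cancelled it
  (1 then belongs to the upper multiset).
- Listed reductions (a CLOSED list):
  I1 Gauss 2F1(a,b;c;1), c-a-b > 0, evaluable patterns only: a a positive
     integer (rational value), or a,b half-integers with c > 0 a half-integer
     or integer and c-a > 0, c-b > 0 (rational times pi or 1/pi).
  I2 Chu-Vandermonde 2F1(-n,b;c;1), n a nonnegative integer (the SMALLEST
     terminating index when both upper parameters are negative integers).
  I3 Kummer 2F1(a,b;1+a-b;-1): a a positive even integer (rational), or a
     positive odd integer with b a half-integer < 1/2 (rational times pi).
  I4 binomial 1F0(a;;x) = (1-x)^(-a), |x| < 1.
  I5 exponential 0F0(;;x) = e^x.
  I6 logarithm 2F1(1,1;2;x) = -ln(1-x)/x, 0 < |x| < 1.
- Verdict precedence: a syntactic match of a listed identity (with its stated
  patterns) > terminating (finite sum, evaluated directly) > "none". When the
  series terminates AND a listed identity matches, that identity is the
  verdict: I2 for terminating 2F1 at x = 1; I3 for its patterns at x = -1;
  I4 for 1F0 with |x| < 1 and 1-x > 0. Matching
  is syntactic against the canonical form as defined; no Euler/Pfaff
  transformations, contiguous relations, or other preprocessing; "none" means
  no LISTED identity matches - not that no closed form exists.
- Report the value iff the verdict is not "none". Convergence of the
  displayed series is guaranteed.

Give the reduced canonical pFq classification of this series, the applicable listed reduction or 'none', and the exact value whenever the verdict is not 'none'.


With C = -7/9: the canonical form is 1F0(4/11; -; -1/4). Verdict: binomial (I4) applies (the 1F0 binomial series: exponent -4/11, x = -1/4). Hence: (-7/9) * (5/4)^(-4/11).

Key step: x = (-1/4) and (1)_k (prefactor -7/9) is k! itself.
Consecutive-term ratio: r(k) = (-1/4) * (k+4/11) / [(k+1)] - rational; roots negated = parameters, x = (-1/4), C = -7/9.


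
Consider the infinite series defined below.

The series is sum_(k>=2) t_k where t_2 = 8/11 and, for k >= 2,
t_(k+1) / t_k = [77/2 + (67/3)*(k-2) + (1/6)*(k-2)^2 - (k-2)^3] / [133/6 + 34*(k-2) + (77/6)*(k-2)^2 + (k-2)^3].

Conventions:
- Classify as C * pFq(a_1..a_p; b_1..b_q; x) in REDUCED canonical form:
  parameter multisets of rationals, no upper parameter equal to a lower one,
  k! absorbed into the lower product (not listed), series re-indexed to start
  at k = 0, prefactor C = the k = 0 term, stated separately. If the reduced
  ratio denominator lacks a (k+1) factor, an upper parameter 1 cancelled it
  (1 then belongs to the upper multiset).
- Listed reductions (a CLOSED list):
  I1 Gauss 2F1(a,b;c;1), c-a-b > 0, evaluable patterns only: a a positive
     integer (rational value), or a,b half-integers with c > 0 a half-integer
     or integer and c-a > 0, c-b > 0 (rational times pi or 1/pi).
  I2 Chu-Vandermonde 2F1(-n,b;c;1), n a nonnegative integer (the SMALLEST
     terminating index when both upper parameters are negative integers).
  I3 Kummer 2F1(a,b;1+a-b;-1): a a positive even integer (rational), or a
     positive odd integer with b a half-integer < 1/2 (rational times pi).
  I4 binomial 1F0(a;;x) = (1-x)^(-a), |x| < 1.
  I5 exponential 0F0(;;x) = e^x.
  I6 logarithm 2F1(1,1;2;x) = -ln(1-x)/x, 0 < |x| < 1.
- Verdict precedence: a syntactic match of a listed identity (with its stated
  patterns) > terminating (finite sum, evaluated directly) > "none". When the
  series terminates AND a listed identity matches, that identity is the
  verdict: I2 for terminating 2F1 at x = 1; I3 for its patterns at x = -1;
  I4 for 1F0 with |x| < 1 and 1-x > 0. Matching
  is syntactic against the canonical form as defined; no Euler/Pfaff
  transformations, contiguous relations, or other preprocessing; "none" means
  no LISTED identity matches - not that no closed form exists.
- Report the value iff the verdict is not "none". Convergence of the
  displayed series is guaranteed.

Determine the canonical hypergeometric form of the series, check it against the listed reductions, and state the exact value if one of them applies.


Structural cue: from the first term 8/11: the parameter 7/3 appears in both the upper and lower lists and cancels.
Step ratio: r(k) = (-1) * (k-11/2) (k+3) / [(k+19/2) (k+1)] - rational in k, leading ratio (-1); with t_0 = 8/11, classification follows.

Canonical form: C = 8/11 times 2F1 with upper {-11/2, 3}, lower {19/2}, x = -1. Verdict: this is Kummer (I3) (x = -1; c = 19/2 equals 1+a-b for upper {-11/2, 3}: listed pattern). Exact value: (9945/8192) * pi.


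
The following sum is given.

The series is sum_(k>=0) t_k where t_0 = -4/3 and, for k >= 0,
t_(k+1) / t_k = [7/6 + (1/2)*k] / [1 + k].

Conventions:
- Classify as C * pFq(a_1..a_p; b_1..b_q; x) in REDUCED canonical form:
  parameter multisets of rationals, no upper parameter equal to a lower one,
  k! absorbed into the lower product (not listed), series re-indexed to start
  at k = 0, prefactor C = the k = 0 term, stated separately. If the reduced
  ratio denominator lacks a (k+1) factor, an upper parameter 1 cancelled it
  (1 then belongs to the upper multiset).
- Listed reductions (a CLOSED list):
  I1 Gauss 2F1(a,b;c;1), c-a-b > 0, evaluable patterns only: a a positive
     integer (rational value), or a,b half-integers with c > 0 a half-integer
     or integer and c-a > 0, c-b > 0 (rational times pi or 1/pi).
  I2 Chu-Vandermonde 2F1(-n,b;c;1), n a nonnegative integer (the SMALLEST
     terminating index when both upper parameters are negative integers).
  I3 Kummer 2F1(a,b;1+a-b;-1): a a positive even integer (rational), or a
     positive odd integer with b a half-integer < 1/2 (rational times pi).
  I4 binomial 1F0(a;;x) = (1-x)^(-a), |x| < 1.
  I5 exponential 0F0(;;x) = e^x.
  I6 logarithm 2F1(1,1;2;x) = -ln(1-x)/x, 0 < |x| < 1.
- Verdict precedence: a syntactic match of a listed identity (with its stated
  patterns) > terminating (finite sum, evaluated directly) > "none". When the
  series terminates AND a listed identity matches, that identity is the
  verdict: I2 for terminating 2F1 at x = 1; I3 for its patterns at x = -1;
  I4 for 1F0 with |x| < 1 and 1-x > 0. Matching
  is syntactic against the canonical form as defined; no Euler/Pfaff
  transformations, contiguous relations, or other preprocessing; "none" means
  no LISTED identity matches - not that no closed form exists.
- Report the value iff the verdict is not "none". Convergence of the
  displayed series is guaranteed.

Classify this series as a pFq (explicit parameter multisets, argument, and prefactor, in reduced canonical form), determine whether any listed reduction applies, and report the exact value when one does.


The series (x = 1/2) is 1F0: upper {7/3}, lower {-}, prefactor -4/3. Verdict (x = 1/2): the binomial series (I4) applies (the 1F0 binomial series: exponent -7/3, x = 1/2). Its exact value is (-4/3) * (1/2)^(-7/3).

The tell: with t_0 = -4/3, roots of the ratio polynomials (C = -4/3) are the negated parameters.
Ratio: r(k) = (1/2) * (k+7/3) / [(k+1)] - poly over poly, x = (1/2) from leading terms; C = -4/3 at k = 0.


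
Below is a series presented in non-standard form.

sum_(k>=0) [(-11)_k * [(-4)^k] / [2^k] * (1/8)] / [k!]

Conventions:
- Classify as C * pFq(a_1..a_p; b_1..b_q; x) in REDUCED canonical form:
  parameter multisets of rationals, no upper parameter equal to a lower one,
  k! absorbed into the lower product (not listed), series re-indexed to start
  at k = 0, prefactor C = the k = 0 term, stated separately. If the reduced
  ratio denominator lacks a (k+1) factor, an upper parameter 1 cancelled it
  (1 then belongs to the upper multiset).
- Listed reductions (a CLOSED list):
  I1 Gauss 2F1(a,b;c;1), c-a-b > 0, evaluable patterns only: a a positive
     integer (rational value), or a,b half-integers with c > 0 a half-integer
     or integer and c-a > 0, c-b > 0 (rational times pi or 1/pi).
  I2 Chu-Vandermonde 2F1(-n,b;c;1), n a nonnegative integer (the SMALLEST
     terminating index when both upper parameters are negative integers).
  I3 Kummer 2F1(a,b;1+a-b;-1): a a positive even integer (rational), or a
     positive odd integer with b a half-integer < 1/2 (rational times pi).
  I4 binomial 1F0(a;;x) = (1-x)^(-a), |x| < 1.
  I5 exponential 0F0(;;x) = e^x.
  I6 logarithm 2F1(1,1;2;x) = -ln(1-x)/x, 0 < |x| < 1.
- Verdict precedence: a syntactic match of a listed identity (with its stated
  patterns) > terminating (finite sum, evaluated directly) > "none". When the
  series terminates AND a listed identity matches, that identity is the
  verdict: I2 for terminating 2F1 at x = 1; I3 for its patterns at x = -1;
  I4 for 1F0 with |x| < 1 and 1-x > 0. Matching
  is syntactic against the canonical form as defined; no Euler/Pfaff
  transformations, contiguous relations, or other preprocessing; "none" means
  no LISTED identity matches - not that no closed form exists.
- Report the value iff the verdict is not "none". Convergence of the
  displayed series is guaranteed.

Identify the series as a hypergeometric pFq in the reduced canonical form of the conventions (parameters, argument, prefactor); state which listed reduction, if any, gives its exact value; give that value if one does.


The series (x = -2) is 1F0: upper {-11}, lower {-}, prefactor 1/8. Verdict: terminating - the sum ends at index 11 because -11 is a negative integer; exact evaluation follows. Exact value: 177147/8.

Key observation: with t_0 = 1/8, the two k-th powers (C = 1/8, x = -2) combine into one argument.
Term ratio: r(k) = (-2) * (k-11) / [(k+1)] - poly over poly, x = (-2) from leading terms; C = 1/8 at k = 0.


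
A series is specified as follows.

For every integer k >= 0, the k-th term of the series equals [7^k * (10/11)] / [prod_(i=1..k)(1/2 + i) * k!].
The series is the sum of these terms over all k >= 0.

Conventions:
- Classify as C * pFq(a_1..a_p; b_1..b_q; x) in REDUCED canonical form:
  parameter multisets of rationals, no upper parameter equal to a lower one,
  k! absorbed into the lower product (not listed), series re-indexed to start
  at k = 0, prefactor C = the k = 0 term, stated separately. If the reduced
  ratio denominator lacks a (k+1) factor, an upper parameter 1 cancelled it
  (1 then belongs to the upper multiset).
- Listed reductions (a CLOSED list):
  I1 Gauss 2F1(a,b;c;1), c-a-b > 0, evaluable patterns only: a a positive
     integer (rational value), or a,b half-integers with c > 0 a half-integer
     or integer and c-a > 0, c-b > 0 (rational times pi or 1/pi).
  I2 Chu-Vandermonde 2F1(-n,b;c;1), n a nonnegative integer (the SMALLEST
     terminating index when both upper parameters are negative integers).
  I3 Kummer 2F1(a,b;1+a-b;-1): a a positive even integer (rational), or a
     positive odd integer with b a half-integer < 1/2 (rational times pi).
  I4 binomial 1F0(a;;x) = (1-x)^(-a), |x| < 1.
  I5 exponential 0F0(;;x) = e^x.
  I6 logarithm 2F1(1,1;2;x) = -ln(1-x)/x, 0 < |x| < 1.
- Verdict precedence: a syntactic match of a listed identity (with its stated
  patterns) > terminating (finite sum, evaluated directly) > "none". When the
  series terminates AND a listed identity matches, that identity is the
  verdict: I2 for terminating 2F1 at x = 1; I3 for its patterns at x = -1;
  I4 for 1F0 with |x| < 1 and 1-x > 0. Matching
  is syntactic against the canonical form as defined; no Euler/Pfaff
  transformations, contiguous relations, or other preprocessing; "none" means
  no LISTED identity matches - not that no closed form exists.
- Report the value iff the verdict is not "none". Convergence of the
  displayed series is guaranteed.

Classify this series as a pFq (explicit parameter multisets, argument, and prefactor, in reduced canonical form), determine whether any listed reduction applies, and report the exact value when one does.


The series (x = 7) is 0F1: upper {-}, lower {3/2}, prefactor 10/11. Verdict: no listed reduction: x = 7 and upper {-} fail every I1-I6 pattern.

First insight: from the first term 10/11: the lower running product (prefactor 10/11) is a rising factorial.
Term ratio: r(k) = 7 * 1 / [(k+3/2) (k+1)] - rational in k. x = 7; t_0 = 10/11; negate the roots.


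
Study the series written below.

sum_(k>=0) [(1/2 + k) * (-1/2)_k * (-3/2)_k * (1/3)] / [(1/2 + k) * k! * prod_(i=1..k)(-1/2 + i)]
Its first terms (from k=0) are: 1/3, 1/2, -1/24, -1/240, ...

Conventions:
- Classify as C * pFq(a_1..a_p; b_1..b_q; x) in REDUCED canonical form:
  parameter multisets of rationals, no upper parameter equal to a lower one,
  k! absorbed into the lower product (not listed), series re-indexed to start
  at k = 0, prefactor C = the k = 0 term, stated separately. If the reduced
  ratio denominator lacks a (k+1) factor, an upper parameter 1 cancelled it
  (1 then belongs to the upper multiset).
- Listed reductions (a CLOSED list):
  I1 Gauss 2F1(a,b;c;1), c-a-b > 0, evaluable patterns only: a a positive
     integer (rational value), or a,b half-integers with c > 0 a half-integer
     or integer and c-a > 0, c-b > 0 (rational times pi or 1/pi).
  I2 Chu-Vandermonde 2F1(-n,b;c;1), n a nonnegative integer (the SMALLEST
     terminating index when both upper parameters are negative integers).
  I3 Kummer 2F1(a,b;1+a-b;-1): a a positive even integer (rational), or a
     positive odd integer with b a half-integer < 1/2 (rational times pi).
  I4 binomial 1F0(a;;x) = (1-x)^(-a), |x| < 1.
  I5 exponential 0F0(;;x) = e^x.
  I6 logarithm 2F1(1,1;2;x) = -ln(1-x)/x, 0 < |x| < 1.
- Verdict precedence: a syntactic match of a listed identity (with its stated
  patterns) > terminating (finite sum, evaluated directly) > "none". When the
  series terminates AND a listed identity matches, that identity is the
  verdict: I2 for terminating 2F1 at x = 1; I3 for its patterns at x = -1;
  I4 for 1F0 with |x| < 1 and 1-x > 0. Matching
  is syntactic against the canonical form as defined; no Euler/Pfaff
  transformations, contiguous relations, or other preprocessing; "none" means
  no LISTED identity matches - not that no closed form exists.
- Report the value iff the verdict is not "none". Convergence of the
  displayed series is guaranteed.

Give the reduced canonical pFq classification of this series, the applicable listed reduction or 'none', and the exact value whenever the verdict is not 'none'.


Classification (C = 1/3): 2F1 with upper {-3/2, -1/2}, lower {1/2}, argument x = 1. Verdict at x = 1: the half-integer Gauss pattern (I1) matches (x = 1; upper {-3/2, -1/2} half-integers, c = 1/2 in the evaluable pattern). Exact value: (1/4) * pi.

The tell: t_0 = 1/3 here, and k + 1/2 divides numerator and denominator alike; prefactor 1/3 after cancelling.
Ratio: r(k) = 1 * (k-3/2) (k-1/2) / [(k+1/2) (k+1)] - rational in k, leading ratio 1; with t_0 = 1/3, classification follows.


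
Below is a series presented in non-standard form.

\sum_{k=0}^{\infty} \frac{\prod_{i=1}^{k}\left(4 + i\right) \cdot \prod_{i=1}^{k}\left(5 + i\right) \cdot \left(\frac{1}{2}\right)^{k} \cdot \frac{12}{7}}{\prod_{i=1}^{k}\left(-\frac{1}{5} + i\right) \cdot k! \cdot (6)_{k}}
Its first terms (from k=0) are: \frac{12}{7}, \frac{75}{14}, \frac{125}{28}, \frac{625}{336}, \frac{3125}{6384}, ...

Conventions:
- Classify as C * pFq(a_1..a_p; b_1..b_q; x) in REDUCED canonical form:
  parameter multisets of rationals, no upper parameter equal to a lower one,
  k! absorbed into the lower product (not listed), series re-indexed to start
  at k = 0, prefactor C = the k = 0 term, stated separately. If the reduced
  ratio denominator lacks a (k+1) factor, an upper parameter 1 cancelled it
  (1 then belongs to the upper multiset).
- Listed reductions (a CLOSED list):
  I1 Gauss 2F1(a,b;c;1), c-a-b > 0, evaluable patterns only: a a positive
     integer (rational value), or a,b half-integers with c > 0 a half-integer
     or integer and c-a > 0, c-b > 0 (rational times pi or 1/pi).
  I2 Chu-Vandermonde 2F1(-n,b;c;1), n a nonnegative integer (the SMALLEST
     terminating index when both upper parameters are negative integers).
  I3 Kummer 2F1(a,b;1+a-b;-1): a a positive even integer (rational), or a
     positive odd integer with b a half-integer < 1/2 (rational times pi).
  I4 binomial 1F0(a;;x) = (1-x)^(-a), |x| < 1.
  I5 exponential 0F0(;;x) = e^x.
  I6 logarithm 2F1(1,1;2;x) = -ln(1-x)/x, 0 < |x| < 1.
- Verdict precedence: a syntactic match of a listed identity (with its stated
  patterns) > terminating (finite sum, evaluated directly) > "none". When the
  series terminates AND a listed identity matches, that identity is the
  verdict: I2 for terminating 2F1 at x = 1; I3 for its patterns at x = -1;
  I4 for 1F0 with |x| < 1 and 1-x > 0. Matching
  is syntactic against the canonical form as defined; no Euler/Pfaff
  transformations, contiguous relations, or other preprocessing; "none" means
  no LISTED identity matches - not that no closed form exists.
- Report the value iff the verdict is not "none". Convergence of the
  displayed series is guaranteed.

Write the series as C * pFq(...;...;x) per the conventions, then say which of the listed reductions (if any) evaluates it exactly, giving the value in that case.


x = \frac{1}{2} here; the reduced form reads 1F1, upper {5}, lower {\frac{4}{5}}, C = \frac{12}{7}. Verdict: none - at argument \frac{1}{2} the multisets {5} ; {\frac{4}{5}} match no listed identity.

Structural cue: from the first term \frac{12}{7}: the running product (prefactor 12/7) telescopes to a rising factorial.
Consecutive-term ratio: r(k) = \frac{1}{2} * (k+5) / [(k+\frac{4}{5}) (k+1)] - rational; roots negated = parameters, x = \frac{1}{2}, C = \frac{12}{7}.


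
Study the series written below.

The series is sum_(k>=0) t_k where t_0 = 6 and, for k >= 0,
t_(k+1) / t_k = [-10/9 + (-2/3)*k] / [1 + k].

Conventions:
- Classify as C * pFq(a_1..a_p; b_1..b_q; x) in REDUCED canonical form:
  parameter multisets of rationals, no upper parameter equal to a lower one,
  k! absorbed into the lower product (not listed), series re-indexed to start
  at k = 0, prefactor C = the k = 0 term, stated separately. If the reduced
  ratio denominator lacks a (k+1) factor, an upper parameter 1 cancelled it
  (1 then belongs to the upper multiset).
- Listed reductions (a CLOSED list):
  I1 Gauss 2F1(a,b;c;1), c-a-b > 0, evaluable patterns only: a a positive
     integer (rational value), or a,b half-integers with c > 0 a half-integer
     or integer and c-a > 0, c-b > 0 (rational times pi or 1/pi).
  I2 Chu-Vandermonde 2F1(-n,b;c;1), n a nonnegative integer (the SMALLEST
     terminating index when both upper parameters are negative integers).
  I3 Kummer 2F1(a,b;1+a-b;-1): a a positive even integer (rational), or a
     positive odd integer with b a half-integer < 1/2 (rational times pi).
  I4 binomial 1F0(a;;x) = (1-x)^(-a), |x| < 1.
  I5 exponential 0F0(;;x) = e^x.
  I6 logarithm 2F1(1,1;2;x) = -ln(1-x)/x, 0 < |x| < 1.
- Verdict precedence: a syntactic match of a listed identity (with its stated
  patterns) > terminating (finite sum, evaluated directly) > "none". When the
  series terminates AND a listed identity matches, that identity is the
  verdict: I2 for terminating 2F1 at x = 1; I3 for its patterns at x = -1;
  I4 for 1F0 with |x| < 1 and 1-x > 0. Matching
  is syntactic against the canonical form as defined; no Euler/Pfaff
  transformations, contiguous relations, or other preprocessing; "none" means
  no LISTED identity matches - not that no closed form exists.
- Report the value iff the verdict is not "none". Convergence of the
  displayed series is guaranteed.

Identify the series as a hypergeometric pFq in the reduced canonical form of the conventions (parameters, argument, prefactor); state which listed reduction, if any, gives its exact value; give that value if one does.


Prefactor 6, argument -2/3: 1F0 with upper {5/3} over lower {-}. Verdict: the binomial series (I4) applies (the 1F0 binomial series: exponent -5/3, x = -2/3). Sum: 6 * (5/3)^(-5/3).

Structural cue: t_0 = 6 here, and factor the ratio over Q (prefactor 6): negated roots = parameters.
Ratio: r(k) = (-2/3) * (k+5/3) / [(k+1)] - rational; roots negated = parameters, x = (-2/3), C = 6.


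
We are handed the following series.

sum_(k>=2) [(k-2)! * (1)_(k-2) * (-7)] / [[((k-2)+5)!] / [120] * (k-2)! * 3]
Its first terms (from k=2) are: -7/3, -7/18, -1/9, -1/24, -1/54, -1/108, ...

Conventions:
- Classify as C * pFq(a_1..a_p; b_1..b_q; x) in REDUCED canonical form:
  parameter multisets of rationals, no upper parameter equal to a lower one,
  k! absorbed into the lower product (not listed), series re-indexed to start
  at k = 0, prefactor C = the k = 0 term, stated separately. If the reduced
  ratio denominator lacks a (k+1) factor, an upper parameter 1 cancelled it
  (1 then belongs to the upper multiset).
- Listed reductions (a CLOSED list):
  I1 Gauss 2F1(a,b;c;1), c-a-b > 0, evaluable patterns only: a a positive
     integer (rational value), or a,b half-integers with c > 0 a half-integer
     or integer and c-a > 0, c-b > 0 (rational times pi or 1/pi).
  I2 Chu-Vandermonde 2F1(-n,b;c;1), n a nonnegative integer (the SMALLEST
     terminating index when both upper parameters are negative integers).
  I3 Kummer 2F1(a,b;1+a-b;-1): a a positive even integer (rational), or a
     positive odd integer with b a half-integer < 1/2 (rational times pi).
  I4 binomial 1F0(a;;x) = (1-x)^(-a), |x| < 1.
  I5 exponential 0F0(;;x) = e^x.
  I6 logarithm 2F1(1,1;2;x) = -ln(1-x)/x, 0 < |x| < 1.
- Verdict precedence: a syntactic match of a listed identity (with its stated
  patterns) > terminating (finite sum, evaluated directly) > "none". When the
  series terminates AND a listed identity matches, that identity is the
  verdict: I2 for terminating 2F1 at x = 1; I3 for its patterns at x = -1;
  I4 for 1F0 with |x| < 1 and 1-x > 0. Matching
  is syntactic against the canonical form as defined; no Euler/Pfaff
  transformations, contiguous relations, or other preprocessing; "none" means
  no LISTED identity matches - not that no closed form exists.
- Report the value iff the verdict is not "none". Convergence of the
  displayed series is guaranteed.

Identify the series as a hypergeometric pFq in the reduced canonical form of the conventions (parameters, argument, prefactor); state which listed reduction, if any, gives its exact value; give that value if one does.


Prefactor -7/3, argument 1: 2F1 with upper {1, 1} over lower {6}. Verdict (x = 1): the Gauss summation I1 applies (x = 1: the Gamma ratio telescopes since c-a-b = 4 > 0 and a = 1 in Z>0). Its exact value is -35/12.

First insight: x = 1 and the factorial ratio (prefactor -7/3) (k+a-1)!/(a-1)! is a rising factorial (a)_k.
Term ratio: r(k) = 1 * (k+1) (k+1) / [(k+6) (k+1)] - rational in k. x = 1; t_0 = -7/3; negate the roots.


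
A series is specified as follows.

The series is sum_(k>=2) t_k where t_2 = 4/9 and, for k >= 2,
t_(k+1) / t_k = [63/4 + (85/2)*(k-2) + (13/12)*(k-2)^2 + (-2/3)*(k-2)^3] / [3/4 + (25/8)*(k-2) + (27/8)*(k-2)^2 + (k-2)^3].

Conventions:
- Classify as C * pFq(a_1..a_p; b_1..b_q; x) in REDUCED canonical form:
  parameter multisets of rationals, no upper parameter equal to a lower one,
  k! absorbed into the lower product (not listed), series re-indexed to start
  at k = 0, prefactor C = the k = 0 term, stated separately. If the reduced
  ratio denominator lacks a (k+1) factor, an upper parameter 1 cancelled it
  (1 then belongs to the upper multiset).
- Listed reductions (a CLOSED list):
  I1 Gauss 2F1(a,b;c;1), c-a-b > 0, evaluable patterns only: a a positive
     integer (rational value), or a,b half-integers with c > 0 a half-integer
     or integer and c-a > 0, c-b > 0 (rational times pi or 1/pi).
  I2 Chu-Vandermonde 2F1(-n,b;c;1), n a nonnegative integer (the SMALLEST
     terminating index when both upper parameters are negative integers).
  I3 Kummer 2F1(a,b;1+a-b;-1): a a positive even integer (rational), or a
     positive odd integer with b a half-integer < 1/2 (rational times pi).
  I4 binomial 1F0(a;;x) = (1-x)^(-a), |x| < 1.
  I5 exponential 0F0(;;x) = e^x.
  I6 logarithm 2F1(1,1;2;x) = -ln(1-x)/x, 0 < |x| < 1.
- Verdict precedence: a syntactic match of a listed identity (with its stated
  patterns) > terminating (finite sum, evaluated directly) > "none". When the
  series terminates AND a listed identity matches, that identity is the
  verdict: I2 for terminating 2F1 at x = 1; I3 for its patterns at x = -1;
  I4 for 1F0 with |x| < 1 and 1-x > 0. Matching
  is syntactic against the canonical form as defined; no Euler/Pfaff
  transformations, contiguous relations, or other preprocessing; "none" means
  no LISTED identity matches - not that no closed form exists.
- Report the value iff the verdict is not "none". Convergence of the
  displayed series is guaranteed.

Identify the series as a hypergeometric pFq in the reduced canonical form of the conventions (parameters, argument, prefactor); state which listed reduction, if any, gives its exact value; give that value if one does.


The tell: x = (-2/3) and roots of the ratio polynomials (C = 4/9) are the negated parameters.
Step ratio: r(k) = (-2/3) * (k-9) (k+7) / [(k+2) (k+1)] - rational; roots negated = parameters, x = (-2/3), C = 4/9.

At argument -2/3: a 2F1 with upper {-9, 7}, lower {2}, scaled by C = 4/9. Verdict: terminating - upper -9 stops the sum at k = 9; the 10 terms are added exactly. Value: 360005000/177147.


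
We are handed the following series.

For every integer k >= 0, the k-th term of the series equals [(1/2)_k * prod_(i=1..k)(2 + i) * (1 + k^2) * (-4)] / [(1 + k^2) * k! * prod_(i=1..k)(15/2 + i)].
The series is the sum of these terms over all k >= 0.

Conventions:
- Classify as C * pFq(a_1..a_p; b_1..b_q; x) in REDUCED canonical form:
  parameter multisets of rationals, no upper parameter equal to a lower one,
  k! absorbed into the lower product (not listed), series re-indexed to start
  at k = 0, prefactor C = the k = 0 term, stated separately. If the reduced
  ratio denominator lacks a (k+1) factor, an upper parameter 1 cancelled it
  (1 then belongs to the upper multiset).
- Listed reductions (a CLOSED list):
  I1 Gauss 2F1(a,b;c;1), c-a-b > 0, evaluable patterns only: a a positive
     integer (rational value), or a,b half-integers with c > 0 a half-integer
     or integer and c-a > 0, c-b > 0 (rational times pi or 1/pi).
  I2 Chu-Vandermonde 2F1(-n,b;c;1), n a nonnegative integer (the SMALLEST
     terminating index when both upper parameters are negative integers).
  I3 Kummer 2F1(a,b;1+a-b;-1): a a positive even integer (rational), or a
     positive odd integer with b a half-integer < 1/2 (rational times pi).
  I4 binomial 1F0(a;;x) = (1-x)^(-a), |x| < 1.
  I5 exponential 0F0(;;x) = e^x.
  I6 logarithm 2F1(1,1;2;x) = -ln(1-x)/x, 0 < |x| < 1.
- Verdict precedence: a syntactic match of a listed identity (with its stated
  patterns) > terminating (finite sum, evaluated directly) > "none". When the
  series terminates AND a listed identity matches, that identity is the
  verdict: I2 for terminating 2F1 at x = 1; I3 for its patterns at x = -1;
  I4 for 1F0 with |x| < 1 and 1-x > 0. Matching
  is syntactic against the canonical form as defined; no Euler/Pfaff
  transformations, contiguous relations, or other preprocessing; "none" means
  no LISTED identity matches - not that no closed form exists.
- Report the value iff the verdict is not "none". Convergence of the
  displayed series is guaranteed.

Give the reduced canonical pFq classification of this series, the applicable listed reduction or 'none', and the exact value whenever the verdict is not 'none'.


Structural cue: from the first term -4: the lower running product (prefactor -4) is a rising factorial.
Ratio: r(k) = 1 * (k+1/2) (k+3) / [(k+17/2) (k+1)] - rational; roots negated = parameters, x = 1, C = -4.

At argument 1: a 2F1 with upper {1/2, 3}, lower {17/2}, scaled by C = -4. Verdict: Gauss's theorem (I1) applies (x = 1: the Gamma ratio telescopes since c-a-b = 5 > 0 and a = 3 in Z>0). Sum: -143/28.


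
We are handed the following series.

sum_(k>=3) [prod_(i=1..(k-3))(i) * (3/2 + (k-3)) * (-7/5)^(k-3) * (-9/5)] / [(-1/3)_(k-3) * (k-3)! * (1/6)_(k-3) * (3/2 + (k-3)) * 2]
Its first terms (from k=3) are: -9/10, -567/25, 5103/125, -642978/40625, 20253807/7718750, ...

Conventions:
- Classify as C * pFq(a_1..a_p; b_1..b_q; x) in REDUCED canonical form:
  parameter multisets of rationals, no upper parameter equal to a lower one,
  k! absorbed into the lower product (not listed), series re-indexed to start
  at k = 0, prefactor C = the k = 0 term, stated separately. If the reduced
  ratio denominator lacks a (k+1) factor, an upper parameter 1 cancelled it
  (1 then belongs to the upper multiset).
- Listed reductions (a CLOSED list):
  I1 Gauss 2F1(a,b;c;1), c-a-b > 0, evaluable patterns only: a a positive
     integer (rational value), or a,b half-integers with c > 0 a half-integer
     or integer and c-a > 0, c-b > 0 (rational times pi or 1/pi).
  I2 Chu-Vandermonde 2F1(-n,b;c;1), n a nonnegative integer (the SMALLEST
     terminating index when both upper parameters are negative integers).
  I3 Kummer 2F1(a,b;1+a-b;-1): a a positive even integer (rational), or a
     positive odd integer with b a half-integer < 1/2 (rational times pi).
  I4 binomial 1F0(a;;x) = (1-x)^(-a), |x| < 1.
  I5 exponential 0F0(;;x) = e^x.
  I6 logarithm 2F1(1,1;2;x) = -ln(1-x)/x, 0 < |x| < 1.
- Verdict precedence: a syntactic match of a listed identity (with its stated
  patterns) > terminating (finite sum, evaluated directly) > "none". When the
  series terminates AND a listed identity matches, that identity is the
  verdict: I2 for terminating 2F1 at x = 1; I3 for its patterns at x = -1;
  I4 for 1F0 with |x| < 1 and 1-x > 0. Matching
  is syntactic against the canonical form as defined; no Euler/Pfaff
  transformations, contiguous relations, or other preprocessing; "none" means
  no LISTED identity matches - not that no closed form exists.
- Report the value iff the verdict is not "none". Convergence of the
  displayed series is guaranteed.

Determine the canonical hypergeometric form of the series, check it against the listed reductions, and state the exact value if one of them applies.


The series (x = -7/5) is 1F2: upper {1}, lower {-1/3, 1/6}, prefactor -9/10. Verdict: none - at argument -7/5 the multisets {1} ; {-1/3, 1/6} match no listed identity.

The tell: x = (-7/5) and striking the common factor k + 3/2 reduces the term (C = -9/10, x = -7/5).
Step ratio: r(k) = (-7/5) * (k+1) / [(k-1/3) (k+1/6) (k+1)] ; factor over Q: parameters, x = (-7/5), and C = -9/10.


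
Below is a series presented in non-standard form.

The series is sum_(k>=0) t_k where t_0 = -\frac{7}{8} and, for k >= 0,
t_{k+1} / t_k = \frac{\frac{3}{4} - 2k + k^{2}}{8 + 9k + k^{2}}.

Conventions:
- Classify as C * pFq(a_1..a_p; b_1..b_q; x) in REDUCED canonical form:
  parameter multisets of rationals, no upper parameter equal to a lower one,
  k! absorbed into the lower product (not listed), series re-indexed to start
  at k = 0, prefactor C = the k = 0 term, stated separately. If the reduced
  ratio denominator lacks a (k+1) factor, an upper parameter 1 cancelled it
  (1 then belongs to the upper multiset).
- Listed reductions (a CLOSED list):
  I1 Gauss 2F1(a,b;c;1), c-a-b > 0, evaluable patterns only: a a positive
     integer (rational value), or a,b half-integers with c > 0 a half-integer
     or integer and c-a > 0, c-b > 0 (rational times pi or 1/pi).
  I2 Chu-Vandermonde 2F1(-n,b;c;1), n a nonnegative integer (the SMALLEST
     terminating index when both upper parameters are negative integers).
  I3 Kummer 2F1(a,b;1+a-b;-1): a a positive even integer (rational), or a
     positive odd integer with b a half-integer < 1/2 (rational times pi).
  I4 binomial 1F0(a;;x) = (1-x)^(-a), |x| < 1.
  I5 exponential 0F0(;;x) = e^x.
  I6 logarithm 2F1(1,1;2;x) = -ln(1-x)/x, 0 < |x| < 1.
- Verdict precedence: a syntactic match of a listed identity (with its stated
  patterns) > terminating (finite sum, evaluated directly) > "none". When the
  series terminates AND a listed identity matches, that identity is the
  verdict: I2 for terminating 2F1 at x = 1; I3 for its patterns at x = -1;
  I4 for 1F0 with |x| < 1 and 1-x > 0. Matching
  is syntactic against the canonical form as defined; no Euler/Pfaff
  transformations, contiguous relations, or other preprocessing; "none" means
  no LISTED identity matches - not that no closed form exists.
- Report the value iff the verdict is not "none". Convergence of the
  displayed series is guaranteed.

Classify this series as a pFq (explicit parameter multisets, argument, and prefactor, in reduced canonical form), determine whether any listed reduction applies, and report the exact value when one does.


x = 1 here; the reduced form reads 2F1, upper {-\frac{3}{2}, -\frac{1}{2}}, lower {8}, C = -\frac{7}{8}. Verdict: this is Gauss (I1, half-integer pattern) (x = 1; upper {-\frac{3}{2}, -\frac{1}{2}} half-integers, c = 8 in the evaluable pattern). Exact value: \left(-\frac{234881024}{78217425}\right) / \pi.

The tell: t_0 being -\frac{7}{8}, factor the ratio over Q (C = -7/8, x = 1): negated roots = parameters.
Consecutive-term ratio: r(k) = 1 * (k-\frac{3}{2}) (k-\frac{1}{2}) / [(k+8) (k+1)] - rational in k, leading ratio 1; with t_0 = -\frac{7}{8}, classification follows.


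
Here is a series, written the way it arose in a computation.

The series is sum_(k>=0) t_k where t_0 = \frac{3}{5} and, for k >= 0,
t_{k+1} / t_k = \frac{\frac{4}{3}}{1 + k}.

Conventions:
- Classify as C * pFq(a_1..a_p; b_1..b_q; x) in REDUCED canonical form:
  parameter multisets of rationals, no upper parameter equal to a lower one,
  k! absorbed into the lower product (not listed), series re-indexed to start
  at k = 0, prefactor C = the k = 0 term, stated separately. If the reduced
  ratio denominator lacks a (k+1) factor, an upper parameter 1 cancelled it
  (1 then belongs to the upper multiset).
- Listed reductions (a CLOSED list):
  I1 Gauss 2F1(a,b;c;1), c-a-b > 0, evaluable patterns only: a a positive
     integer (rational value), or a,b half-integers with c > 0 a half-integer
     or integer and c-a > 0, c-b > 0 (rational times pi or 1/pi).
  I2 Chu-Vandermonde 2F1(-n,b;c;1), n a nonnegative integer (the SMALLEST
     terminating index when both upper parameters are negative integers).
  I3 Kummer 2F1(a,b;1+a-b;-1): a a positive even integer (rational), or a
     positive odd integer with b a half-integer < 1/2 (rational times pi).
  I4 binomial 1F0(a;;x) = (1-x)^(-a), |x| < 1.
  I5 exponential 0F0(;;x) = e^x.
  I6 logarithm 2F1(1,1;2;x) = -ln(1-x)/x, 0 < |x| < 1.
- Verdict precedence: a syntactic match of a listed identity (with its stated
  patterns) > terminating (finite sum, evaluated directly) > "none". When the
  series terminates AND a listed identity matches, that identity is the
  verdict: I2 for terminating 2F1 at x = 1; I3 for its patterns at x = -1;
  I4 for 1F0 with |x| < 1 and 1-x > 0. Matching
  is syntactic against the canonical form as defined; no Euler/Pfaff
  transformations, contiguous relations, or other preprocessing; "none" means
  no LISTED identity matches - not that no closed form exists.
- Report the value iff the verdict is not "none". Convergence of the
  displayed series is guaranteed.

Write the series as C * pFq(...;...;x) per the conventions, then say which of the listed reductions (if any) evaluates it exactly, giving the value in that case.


With C = \frac{3}{5}: the canonical form is 0F0(-; -; \frac{4}{3}). Verdict: exponential (I5) fires (the 0F0 exponential series at x = \frac{4}{3}). Sum: \frac{3}{5} \cdot e^{\frac{4}{3}}.

The tell: x = \frac{4}{3} and roots of the ratio polynomials (C = 3/5) are the negated parameters.
Consecutive-term ratio: r(k) = \frac{4}{3} * 1 / [(k+1)] ; factor over Q: parameters, x = \frac{4}{3}, and C = \frac{3}{5}.


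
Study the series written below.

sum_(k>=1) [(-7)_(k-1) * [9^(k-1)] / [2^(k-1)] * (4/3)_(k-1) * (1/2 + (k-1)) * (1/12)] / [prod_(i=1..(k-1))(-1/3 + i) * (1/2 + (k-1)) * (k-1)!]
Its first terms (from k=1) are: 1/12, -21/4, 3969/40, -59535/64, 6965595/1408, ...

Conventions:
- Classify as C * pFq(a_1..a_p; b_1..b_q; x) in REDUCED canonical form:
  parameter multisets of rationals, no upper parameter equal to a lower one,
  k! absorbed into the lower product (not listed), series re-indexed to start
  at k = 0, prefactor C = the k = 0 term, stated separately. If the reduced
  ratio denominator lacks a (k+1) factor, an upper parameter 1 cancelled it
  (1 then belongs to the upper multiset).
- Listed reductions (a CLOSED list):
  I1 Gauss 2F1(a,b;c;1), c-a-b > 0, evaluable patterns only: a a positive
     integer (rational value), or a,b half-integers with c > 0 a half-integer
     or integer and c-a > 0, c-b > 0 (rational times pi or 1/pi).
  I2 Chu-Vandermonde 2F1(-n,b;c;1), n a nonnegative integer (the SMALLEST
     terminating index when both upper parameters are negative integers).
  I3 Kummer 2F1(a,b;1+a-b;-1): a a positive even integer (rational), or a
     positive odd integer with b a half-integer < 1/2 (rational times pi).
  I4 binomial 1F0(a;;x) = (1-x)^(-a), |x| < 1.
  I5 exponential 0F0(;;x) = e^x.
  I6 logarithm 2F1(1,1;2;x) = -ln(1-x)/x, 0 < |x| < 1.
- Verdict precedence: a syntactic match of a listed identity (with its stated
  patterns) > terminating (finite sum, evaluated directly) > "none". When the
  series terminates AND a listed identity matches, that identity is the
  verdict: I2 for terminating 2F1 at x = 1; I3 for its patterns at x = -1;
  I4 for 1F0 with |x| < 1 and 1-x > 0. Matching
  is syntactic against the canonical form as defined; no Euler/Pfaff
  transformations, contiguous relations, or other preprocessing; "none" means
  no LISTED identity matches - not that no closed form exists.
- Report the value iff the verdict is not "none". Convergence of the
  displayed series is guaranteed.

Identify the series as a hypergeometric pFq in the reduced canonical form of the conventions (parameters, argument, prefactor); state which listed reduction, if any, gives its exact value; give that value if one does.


This is 1/12 * 2F1(-7, 4/3; 2/3; 9/2) in reduced canonical form. Verdict: terminating at k = 7: the factor (-7)_k kills every later term; summing the 8 survivors is exact. Exact value: -47780749/13056.

Structural cue: x = (9/2) and striking the common factor k + 1/2 reduces the term (C = 1/12).
Adjacent-term ratio: r(k) = (9/2) * (k-7) (k+4/3) / [(k+2/3) (k+1)] - rational; roots negated = parameters, x = (9/2), C = 1/12.
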